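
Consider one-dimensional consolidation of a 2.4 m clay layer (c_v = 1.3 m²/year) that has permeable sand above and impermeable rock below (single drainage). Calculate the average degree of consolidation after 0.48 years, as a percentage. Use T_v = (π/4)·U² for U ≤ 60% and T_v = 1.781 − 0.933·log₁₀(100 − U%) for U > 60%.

U ≈ 37.1 %

Drainage path length: H_d = H = 2.4 m (single drainage).
T_v = c_v·t/H_d² = 1.3×0.48/2.4² = 0.10833.
T_v = 0.10833 corresponds to the U ≤ 60% branch:
U = √(4T_v/π) = 0.3714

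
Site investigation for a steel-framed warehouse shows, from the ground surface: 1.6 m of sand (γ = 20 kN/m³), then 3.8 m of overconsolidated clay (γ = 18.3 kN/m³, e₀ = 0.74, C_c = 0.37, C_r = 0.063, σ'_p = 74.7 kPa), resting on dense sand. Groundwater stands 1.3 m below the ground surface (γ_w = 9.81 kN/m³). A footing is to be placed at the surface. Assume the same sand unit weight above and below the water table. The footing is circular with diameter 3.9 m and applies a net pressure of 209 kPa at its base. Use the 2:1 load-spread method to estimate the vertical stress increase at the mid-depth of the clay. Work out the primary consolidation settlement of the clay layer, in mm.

S_c ≈ 144 mm

Mid-depth of clay below the ground surface: z = 1.6 + 3.8/2 = 3.5 m.
Total vertical stress at mid-clay: σ_v = 20×1.6 + 18.3×1.9 = 66.77 kPa.
Pore pressure: u = 9.81×(3.5 − 1.3) = 21.582 kPa.
Initial effective stress: σ'_0 = σ_v − u = 66.77 − 21.582 = 45.188 kPa.
Stress increase at mid-clay by the 2:1 spreading method:
Δσ ≈ qD²/(D+z)² = 209×3.9²/(3.9+3.5)² = 58.051 kPa
Final effective stress: σ'_f = 45.188 + 58.051 = 103.24 kPa.
σ'_f = 103.24 > σ'_p = 74.7 kPa, so the stress path crosses the preconsolidation pressure — recompression up to σ'_p, then virgin compression beyond:
S_c = H/(1+e₀)·[C_r·log₁₀(σ'_p/σ'_0) + C_c·log₁₀(σ'_f/σ'_p)]
    = 3.8/1.74 × [0.063×log₁₀(74.7/45.188) + 0.37×log₁₀(103.24/74.7)]
    = 2.1839 × [0.013753 + 0.051995] = 0.1436 m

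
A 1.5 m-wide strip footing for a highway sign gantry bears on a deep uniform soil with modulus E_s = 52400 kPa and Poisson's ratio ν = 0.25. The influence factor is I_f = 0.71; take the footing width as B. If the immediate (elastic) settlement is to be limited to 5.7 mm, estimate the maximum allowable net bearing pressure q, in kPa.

S_e = q·B·(1−ν²)/E_s · I_f  ⇒  q = S_e·E_s / (B·(1−ν²)·I_f).
q = 0.0057 × 52400 / (1.5 × 0.9375 × 0.71) = 299.1 kPa

q ≈ 299 kPa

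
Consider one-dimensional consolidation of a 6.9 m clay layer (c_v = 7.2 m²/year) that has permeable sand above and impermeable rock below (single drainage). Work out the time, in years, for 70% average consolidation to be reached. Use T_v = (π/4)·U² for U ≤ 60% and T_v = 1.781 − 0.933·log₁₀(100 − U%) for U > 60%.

Drainage path length: H_d = H = 6.9 m (single drainage).
U > 60%: T_v = 1.781 − 0.933·log₁₀(100 − 70) = 0.40285.
t = T_v·H_d²/c_v = 0.40285×6.9²/7.2 = 2.664 years.

t ≈ 2.66 years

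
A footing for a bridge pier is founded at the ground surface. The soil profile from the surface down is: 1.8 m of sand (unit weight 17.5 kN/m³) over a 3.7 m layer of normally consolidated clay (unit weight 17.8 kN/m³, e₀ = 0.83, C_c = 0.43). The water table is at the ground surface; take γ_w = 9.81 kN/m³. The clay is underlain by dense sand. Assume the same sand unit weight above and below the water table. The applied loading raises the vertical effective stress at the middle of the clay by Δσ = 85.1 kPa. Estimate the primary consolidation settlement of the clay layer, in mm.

Mid-depth of clay below the ground surface: z = 1.8 + 3.7/2 = 3.65 m.
Total vertical stress at mid-clay: σ_v = 17.5×1.8 + 17.8×1.85 = 64.43 kPa.
Pore pressure: u = 9.81×(3.65 − 0) = 35.806 kPa.
Initial effective stress: σ'_0 = σ_v − u = 64.43 − 35.806 = 28.624 kPa.
Final effective stress: σ'_f = σ'_0 + Δσ = 28.624 + 85.1 = 113.72 kPa.
Normally consolidated clay, so the full stress increment lies on the virgin compression line:
S_c = C_c·H/(1+e₀)·log₁₀(σ'_f/σ'_0) = 0.43×3.7/(1+0.83)×log₁₀(113.72/28.624)
    = 0.8694 × 0.59911 = 0.5209 m

S_c ≈ 521 mm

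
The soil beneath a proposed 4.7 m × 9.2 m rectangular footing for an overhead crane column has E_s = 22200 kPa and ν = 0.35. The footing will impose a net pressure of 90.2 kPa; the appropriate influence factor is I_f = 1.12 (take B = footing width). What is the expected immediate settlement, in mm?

S_e ≈ 18.8 mm

Immediate (elastic) settlement: S_e = q·B·(1−ν²)/E_s · I_f.
S_e = 90.2 × 4.7 × (1 − 0.35²) / 22200 × 1.12
    = 90.2 × 4.7 × 0.8775 / 22200 × 1.12
    = 0.01877 m = 18.77 mm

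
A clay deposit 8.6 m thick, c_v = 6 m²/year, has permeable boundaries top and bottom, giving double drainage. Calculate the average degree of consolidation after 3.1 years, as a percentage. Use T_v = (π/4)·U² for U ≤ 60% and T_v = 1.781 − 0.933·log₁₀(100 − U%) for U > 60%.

U ≈ 93.2 %

Drainage path length: H_d = H/2 = 4.3 m (double drainage).
T_v = c_v·t/H_d² = 6×3.1/4.3² = 1.0059.
T_v = 1.0059 corresponds to the U > 60% branch:
U = 1 − 10^((1.781 − T_v)/0.933)/100 = 0.9323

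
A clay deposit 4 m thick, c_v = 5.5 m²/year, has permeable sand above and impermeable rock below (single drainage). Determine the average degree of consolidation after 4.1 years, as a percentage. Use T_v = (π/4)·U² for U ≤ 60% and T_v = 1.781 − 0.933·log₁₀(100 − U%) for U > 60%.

U ≈ 97.5 %

Drainage path length: H_d = H = 4 m (single drainage).
T_v = c_v·t/H_d² = 5.5×4.1/4² = 1.4094.
T_v = 1.4094 corresponds to the U > 60% branch:
U = 1 − 10^((1.781 − T_v)/0.933)/100 = 0.975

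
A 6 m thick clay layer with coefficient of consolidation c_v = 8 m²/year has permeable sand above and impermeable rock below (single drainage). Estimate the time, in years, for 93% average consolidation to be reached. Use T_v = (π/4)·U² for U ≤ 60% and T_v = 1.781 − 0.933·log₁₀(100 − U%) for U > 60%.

Drainage path length: H_d = H = 6 m (single drainage).
U > 60%: T_v = 1.781 − 0.933·log₁₀(100 − 93) = 0.99252.
t = T_v·H_d²/c_v = 0.99252×6²/8 = 4.466 years.

t ≈ 4.47 years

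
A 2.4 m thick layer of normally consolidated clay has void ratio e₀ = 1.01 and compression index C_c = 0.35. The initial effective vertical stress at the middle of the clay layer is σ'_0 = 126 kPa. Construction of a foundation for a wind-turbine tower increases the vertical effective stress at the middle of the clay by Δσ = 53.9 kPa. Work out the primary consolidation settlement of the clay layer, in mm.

S_c ≈ 64.6 mm

Final effective stress: σ'_f = σ'_0 + Δσ = 126 + 53.9 = 179.9 kPa.
Normally consolidated clay, so the full stress increment lies on the virgin compression line:
S_c = C_c·H/(1+e₀)·log₁₀(σ'_f/σ'_0) = 0.35×2.4/(1+1.01)×log₁₀(179.9/126)
    = 0.41791 × 0.15466 = 0.06463 m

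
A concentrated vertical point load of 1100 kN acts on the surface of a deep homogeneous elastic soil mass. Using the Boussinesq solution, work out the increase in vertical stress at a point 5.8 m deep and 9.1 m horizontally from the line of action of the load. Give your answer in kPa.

Δσ_z ≈ 0.7 kPa

Boussinesq vertical stress below a point load on an elastic half-space:
Δσ_z = 3P/(2πz²) · [1 + (r/z)²]^(−5/2)
r/z = 9.1/5.8 = 1.569; [1+(r/z)²]^(−5/2) = 0.044853.
Δσ_z = 3×1100/(2π×5.8²) × 0.044853 = 15.613 × 0.044853 = 0.7003 kPa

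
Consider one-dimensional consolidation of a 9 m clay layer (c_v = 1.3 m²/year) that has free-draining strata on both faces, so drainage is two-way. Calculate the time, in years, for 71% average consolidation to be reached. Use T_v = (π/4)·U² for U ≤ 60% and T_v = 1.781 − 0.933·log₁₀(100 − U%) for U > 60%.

Drainage path length: H_d = H/2 = 4.5 m (double drainage).
U > 60%: T_v = 1.781 − 0.933·log₁₀(100 − 71) = 0.41658.
t = T_v·H_d²/c_v = 0.41658×4.5²/1.3 = 6.489 years.

t ≈ 6.49 years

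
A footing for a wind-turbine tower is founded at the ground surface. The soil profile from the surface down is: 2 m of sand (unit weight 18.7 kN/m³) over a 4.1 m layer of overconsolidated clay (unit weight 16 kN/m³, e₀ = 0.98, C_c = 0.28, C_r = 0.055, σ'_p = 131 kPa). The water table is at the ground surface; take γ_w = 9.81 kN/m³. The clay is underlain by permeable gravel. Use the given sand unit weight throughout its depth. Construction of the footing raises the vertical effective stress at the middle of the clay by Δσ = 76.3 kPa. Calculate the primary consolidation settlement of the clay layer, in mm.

Mid-depth of clay below the ground surface: z = 2 + 4.1/2 = 4.05 m.
Total vertical stress at mid-clay: σ_v = 18.7×2 + 16×2.05 = 70.2 kPa.
Pore pressure: u = 9.81×(4.05 − 0) = 39.73 kPa.
Initial effective stress: σ'_0 = σ_v − u = 70.2 − 39.73 = 30.47 kPa.
Final effective stress: σ'_f = 30.47 + 76.3 = 106.77 kPa.
σ'_f = 106.77 ≤ σ'_p = 131 kPa, so the clay remains overconsolidated and only the recompression index applies:
S_c = C_r·H/(1+e₀)·log₁₀(σ'_f/σ'_0) = 0.055×4.1/1.98×log₁₀(106.77/30.47)
    = 0.11389 × 0.54458 = 0.06202 m

S_c ≈ 62 mm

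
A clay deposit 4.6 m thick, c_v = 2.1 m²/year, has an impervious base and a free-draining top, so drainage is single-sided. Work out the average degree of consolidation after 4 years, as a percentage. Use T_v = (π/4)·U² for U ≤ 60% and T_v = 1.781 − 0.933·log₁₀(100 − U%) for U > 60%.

U ≈ 69.6 %

Drainage path length: H_d = H = 4.6 m (single drainage).
T_v = c_v·t/H_d² = 2.1×4/4.6² = 0.39698.
T_v = 0.39698 corresponds to the U > 60% branch:
U = 1 − 10^((1.781 − T_v)/0.933)/100 = 0.6956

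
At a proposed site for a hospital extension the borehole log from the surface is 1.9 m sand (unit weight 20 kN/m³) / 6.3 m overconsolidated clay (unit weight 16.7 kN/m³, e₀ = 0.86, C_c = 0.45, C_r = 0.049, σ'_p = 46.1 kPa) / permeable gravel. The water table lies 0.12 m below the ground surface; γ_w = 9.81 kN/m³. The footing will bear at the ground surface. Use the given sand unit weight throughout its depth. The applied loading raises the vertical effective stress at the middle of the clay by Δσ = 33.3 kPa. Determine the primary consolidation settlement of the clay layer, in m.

Mid-depth of clay below the ground surface: z = 1.9 + 6.3/2 = 5.05 m.
Total vertical stress at mid-clay: σ_v = 20×1.9 + 16.7×3.15 = 90.605 kPa.
Pore pressure: u = 9.81×(5.05 − 0.12) = 48.363 kPa.
Initial effective stress: σ'_0 = σ_v − u = 90.605 − 48.363 = 42.242 kPa.
Final effective stress: σ'_f = 42.242 + 33.3 = 75.542 kPa.
σ'_f = 75.542 > σ'_p = 46.1 kPa, so the stress path crosses the preconsolidation pressure — recompression up to σ'_p, then virgin compression beyond:
S_c = H/(1+e₀)·[C_r·log₁₀(σ'_p/σ'_0) + C_c·log₁₀(σ'_f/σ'_p)]
    = 6.3/1.86 × [0.049×log₁₀(46.1/42.242) + 0.45×log₁₀(75.542/46.1)]
    = 3.3871 × [0.0018599 + 0.096519] = 0.3332 m

S_c ≈ 0.333 m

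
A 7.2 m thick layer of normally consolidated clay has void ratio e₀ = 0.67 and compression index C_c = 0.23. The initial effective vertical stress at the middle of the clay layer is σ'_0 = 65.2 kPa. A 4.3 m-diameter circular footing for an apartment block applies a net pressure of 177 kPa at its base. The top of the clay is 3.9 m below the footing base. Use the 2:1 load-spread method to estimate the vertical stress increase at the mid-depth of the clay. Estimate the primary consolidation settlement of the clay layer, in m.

S_c ≈ 0.133 m

Mid-depth of clay below the footing base: z = 3.9 + 7.2/2 = 7.5 m.
Stress increase at mid-clay by the 2:1 spreading method:
Δσ ≈ qD²/(D+z)² = 177×4.3²/(4.3+7.5)² = 23.504 kPa
Final effective stress: σ'_f = σ'_0 + Δσ = 65.2 + 23.504 = 88.704 kPa.
Normally consolidated clay, so the full stress increment lies on the virgin compression line:
S_c = C_c·H/(1+e₀)·log₁₀(σ'_f/σ'_0) = 0.23×7.2/(1+0.67)×log₁₀(88.704/65.2)
    = 0.99162 × 0.1337 = 0.1326 m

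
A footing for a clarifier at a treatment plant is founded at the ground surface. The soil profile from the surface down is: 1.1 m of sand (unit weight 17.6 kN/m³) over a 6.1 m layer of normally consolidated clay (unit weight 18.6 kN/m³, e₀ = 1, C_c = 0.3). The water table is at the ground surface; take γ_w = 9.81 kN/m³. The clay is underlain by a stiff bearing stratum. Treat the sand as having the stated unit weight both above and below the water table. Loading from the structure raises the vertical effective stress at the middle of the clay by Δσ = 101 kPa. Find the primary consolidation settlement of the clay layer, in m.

S_c ≈ 0.536 m

Mid-depth of clay below the ground surface: z = 1.1 + 6.1/2 = 4.15 m.
Total vertical stress at mid-clay: σ_v = 17.6×1.1 + 18.6×3.05 = 76.09 kPa.
Pore pressure: u = 9.81×(4.15 − 0) = 40.712 kPa.
Initial effective stress: σ'_0 = σ_v − u = 76.09 − 40.712 = 35.378 kPa.
Final effective stress: σ'_f = σ'_0 + Δσ = 35.378 + 101 = 136.38 kPa.
Normally consolidated clay, so the full stress increment lies on the virgin compression line:
S_c = C_c·H/(1+e₀)·log₁₀(σ'_f/σ'_0) = 0.3×6.1/(1+1)×log₁₀(136.38/35.378)
    = 0.915 × 0.58602 = 0.5362 m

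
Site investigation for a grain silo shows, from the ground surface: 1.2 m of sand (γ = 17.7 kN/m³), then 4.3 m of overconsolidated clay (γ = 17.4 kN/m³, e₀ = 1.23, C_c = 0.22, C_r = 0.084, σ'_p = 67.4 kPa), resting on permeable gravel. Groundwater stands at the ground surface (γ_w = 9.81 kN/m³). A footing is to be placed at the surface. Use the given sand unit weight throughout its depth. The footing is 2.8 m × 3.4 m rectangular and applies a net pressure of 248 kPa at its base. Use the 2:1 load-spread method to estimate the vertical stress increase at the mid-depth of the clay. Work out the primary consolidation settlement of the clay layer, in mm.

Mid-depth of clay below the ground surface: z = 1.2 + 4.3/2 = 3.35 m.
Total vertical stress at mid-clay: σ_v = 17.7×1.2 + 17.4×2.15 = 58.65 kPa.
Pore pressure: u = 9.81×(3.35 − 0) = 32.864 kPa.
Initial effective stress: σ'_0 = σ_v − u = 58.65 − 32.864 = 25.786 kPa.
Stress increase at mid-clay by the 2:1 spreading method:
Δσ = qBL/((B+z)(L+z)) = 248×2.8×3.4/((2.8+3.35)(3.4+3.35)) = 56.873 kPa
Final effective stress: σ'_f = 25.786 + 56.873 = 82.659 kPa.
σ'_f = 82.659 > σ'_p = 67.4 kPa, so the stress path crosses the preconsolidation pressure — recompression up to σ'_p, then virgin compression beyond:
S_c = H/(1+e₀)·[C_r·log₁₀(σ'_p/σ'_0) + C_c·log₁₀(σ'_f/σ'_p)]
    = 4.3/2.23 × [0.084×log₁₀(67.4/25.786) + 0.22×log₁₀(82.659/67.4)]
    = 1.9283 × [0.035051 + 0.019499] = 0.1052 m

S_c ≈ 105 mm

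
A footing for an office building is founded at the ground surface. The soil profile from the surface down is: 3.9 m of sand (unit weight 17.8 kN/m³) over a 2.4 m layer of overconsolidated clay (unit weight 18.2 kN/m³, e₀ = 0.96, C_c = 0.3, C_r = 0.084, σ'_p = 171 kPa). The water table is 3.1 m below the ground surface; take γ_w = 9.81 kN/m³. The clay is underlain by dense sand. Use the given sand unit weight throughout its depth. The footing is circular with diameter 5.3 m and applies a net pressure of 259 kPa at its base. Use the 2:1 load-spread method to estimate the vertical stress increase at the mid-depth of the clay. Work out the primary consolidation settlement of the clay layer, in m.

Mid-depth of clay below the ground surface: z = 3.9 + 2.4/2 = 5.1 m.
Total vertical stress at mid-clay: σ_v = 17.8×3.9 + 18.2×1.2 = 91.26 kPa.
Pore pressure: u = 9.81×(5.1 − 3.1) = 19.62 kPa.
Initial effective stress: σ'_0 = σ_v − u = 91.26 − 19.62 = 71.64 kPa.
Stress increase at mid-clay by the 2:1 spreading method:
Δσ ≈ qD²/(D+z)² = 259×5.3²/(5.3+5.1)² = 67.264 kPa
Final effective stress: σ'_f = 71.64 + 67.264 = 138.9 kPa.
σ'_f = 138.9 ≤ σ'_p = 171 kPa, so the clay remains overconsolidated and only the recompression index applies:
S_c = C_r·H/(1+e₀)·log₁₀(σ'_f/σ'_0) = 0.084×2.4/1.96×log₁₀(138.9/71.64)
    = 0.10286 × 0.28755 = 0.02958 m

S_c ≈ 0.0296 m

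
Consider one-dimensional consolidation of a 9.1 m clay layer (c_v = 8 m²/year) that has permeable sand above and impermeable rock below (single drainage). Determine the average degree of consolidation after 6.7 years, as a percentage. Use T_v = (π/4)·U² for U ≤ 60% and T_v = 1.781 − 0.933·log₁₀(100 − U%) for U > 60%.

U ≈ 83.6 %

Drainage path length: H_d = H = 9.1 m (single drainage).
T_v = c_v·t/H_d² = 8×6.7/9.1² = 0.64726.
T_v = 0.64726 corresponds to the U > 60% branch:
U = 1 − 10^((1.781 − T_v)/0.933)/100 = 0.8359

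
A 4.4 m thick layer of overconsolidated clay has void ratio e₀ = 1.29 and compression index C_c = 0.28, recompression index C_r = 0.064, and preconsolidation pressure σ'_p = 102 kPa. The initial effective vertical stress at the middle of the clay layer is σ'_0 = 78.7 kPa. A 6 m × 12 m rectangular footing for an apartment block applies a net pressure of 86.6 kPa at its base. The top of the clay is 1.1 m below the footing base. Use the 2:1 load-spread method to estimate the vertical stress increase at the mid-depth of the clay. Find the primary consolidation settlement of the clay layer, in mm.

S_c ≈ 56.7 mm

Mid-depth of clay below the footing base: z = 1.1 + 4.4/2 = 3.3 m.
Stress increase at mid-clay by the 2:1 spreading method:
Δσ = qBL/((B+z)(L+z)) = 86.6×6×12/((6+3.3)(12+3.3)) = 43.82 kPa
Final effective stress: σ'_f = 78.7 + 43.82 = 122.52 kPa.
σ'_f = 122.52 > σ'_p = 102 kPa, so the stress path crosses the preconsolidation pressure — recompression up to σ'_p, then virgin compression beyond:
S_c = H/(1+e₀)·[C_r·log₁₀(σ'_p/σ'_0) + C_c·log₁₀(σ'_f/σ'_p)]
    = 4.4/2.29 × [0.064×log₁₀(102/78.7) + 0.28×log₁₀(122.52/102)]
    = 1.9214 × [0.007208 + 0.02229] = 0.05668 m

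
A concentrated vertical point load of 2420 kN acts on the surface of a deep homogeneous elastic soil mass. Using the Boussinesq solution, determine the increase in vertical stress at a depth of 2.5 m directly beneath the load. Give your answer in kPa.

Boussinesq vertical stress below a point load on an elastic half-space:
Δσ_z = 3P/(2πz²) · [1 + (r/z)²]^(−5/2)
r/z = 0/2.5 = 0; [1+(r/z)²]^(−5/2) = 1.
Δσ_z = 3×2420/(2π×2.5²) × 1 = 184.87 × 1 = 184.9 kPa

Δσ_z ≈ 185 kPa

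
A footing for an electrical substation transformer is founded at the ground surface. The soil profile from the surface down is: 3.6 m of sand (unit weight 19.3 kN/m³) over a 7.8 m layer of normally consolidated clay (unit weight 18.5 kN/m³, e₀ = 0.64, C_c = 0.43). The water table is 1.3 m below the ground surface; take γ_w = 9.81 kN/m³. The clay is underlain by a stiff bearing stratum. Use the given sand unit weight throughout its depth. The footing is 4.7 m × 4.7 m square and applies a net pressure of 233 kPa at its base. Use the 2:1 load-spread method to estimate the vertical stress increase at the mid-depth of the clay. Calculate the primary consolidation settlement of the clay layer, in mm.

S_c ≈ 316 mm

Mid-depth of clay below the ground surface: z = 3.6 + 7.8/2 = 7.5 m.
Total vertical stress at mid-clay: σ_v = 19.3×3.6 + 18.5×3.9 = 141.63 kPa.
Pore pressure: u = 9.81×(7.5 − 1.3) = 60.822 kPa.
Initial effective stress: σ'_0 = σ_v − u = 141.63 − 60.822 = 80.808 kPa.
Stress increase at mid-clay by the 2:1 spreading method:
Δσ = qBL/((B+z)(L+z)) = 233×4.7×4.7/((4.7+7.5)(4.7+7.5)) = 34.581 kPa
Final effective stress: σ'_f = σ'_0 + Δσ = 80.808 + 34.581 = 115.39 kPa.
Normally consolidated clay, so the full stress increment lies on the virgin compression line:
S_c = C_c·H/(1+e₀)·log₁₀(σ'_f/σ'_0) = 0.43×7.8/(1+0.64)×log₁₀(115.39/80.808)
    = 2.0451 × 0.15471 = 0.3164 m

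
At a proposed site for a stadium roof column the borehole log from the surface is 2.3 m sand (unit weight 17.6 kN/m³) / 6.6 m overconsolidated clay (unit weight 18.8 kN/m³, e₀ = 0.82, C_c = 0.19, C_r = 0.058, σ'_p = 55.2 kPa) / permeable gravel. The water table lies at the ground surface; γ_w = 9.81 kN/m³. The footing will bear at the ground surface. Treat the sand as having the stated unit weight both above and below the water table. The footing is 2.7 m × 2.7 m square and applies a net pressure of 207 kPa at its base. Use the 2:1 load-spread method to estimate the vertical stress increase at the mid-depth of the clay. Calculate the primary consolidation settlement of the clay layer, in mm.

S_c ≈ 82.4 mm

Mid-depth of clay below the ground surface: z = 2.3 + 6.6/2 = 5.6 m.
Total vertical stress at mid-clay: σ_v = 17.6×2.3 + 18.8×3.3 = 102.52 kPa.
Pore pressure: u = 9.81×(5.6 − 0) = 54.936 kPa.
Initial effective stress: σ'_0 = σ_v − u = 102.52 − 54.936 = 47.584 kPa.
Stress increase at mid-clay by the 2:1 spreading method:
Δσ = qBL/((B+z)(L+z)) = 207×2.7×2.7/((2.7+5.6)(2.7+5.6)) = 21.905 kPa
Final effective stress: σ'_f = 47.584 + 21.905 = 69.489 kPa.
σ'_f = 69.489 > σ'_p = 55.2 kPa, so the stress path crosses the preconsolidation pressure — recompression up to σ'_p, then virgin compression beyond:
S_c = H/(1+e₀)·[C_r·log₁₀(σ'_p/σ'_0) + C_c·log₁₀(σ'_f/σ'_p)]
    = 6.6/1.82 × [0.058×log₁₀(55.2/47.584) + 0.19×log₁₀(69.489/55.2)]
    = 3.6264 × [0.0037397 + 0.018996] = 0.08245 m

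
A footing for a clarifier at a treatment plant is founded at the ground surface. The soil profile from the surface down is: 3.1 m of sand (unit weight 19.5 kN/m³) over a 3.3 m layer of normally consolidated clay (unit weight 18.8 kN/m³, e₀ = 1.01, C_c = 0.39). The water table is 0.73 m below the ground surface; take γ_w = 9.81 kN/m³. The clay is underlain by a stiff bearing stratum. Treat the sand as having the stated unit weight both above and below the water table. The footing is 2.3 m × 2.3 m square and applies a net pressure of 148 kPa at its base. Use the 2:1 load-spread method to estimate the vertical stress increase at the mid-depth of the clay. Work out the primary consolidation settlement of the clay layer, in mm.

Mid-depth of clay below the ground surface: z = 3.1 + 3.3/2 = 4.75 m.
Total vertical stress at mid-clay: σ_v = 19.5×3.1 + 18.8×1.65 = 91.47 kPa.
Pore pressure: u = 9.81×(4.75 − 0.73) = 39.436 kPa.
Initial effective stress: σ'_0 = σ_v − u = 91.47 − 39.436 = 52.034 kPa.
Stress increase at mid-clay by the 2:1 spreading method:
Δσ = qBL/((B+z)(L+z)) = 148×2.3×2.3/((2.3+4.75)(2.3+4.75)) = 15.752 kPa
Final effective stress: σ'_f = σ'_0 + Δσ = 52.034 + 15.752 = 67.786 kPa.
Normally consolidated clay, so the full stress increment lies on the virgin compression line:
S_c = C_c·H/(1+e₀)·log₁₀(σ'_f/σ'_0) = 0.39×3.3/(1+1.01)×log₁₀(67.786/52.034)
    = 0.6403 × 0.11485 = 0.07354 m

S_c ≈ 73.5 mm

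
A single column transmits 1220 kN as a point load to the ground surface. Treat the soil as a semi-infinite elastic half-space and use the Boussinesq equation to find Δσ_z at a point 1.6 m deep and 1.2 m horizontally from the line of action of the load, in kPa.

Δσ_z ≈ 74.6 kPa

Boussinesq vertical stress below a point load on an elastic half-space:
Δσ_z = 3P/(2πz²) · [1 + (r/z)²]^(−5/2)
r/z = 1.2/1.6 = 0.75; [1+(r/z)²]^(−5/2) = 0.32768.
Δσ_z = 3×1220/(2π×1.6²) × 0.32768 = 227.54 × 0.32768 = 74.56 kPa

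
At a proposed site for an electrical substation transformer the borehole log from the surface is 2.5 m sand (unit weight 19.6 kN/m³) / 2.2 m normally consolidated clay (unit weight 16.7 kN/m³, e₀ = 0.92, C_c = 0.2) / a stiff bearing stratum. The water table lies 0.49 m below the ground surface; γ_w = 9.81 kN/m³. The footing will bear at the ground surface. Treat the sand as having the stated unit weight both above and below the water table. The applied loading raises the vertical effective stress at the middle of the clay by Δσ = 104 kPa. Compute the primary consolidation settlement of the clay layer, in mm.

Mid-depth of clay below the ground surface: z = 2.5 + 2.2/2 = 3.6 m.
Total vertical stress at mid-clay: σ_v = 19.6×2.5 + 16.7×1.1 = 67.37 kPa.
Pore pressure: u = 9.81×(3.6 − 0.49) = 30.509 kPa.
Initial effective stress: σ'_0 = σ_v − u = 67.37 − 30.509 = 36.861 kPa.
Final effective stress: σ'_f = σ'_0 + Δσ = 36.861 + 104 = 140.86 kPa.
Normally consolidated clay, so the full stress increment lies on the virgin compression line:
S_c = C_c·H/(1+e₀)·log₁₀(σ'_f/σ'_0) = 0.2×2.2/(1+0.92)×log₁₀(140.86/36.861)
    = 0.22917 × 0.58222 = 0.1334 m

S_c ≈ 133 mm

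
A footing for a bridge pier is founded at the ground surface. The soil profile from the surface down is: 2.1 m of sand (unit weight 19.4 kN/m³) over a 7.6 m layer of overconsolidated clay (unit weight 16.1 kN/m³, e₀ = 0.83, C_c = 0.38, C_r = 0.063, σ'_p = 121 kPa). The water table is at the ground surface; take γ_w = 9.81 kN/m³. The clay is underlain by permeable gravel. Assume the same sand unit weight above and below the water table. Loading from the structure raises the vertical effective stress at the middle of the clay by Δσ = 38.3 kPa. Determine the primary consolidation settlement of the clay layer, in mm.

Mid-depth of clay below the ground surface: z = 2.1 + 7.6/2 = 5.9 m.
Total vertical stress at mid-clay: σ_v = 19.4×2.1 + 16.1×3.8 = 101.92 kPa.
Pore pressure: u = 9.81×(5.9 − 0) = 57.879 kPa.
Initial effective stress: σ'_0 = σ_v − u = 101.92 − 57.879 = 44.041 kPa.
Final effective stress: σ'_f = 44.041 + 38.3 = 82.341 kPa.
σ'_f = 82.341 ≤ σ'_p = 121 kPa, so the clay remains overconsolidated and only the recompression index applies:
S_c = C_r·H/(1+e₀)·log₁₀(σ'_f/σ'_0) = 0.063×7.6/1.83×log₁₀(82.341/44.041)
    = 0.26164 × 0.27176 = 0.0711 m

S_c ≈ 71.1 mm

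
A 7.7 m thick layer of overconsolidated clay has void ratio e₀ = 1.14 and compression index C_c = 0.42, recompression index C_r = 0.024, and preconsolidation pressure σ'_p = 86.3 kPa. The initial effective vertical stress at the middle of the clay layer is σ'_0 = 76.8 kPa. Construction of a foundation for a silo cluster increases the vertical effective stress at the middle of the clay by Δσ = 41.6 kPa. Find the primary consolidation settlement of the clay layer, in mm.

S_c ≈ 212 mm

Final effective stress: σ'_f = 76.8 + 41.6 = 118.4 kPa.
σ'_f = 118.4 > σ'_p = 86.3 kPa, so the stress path crosses the preconsolidation pressure — recompression up to σ'_p, then virgin compression beyond:
S_c = H/(1+e₀)·[C_r·log₁₀(σ'_p/σ'_0) + C_c·log₁₀(σ'_f/σ'_p)]
    = 7.7/2.14 × [0.024×log₁₀(86.3/76.8) + 0.42×log₁₀(118.4/86.3)]
    = 3.5981 × [0.0012156 + 0.057683] = 0.2119 m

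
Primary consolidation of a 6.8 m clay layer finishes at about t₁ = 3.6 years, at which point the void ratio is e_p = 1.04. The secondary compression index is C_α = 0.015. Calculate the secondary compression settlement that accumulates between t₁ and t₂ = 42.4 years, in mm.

S_s ≈ 53.6 mm

Secondary compression: S_s = C_α·H/(1+e_p)·log₁₀(t₂/t₁)
S_s = 0.015×6.8/(1+1.04)×log₁₀(42.4/3.6)
    = 0.05 × 1.071 = 0.05355 m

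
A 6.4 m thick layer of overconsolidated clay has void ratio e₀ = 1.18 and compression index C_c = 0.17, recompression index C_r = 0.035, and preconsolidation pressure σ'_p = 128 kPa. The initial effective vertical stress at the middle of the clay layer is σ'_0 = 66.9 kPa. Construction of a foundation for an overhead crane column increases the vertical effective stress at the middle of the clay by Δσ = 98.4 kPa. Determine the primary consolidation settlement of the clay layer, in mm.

Final effective stress: σ'_f = 66.9 + 98.4 = 165.3 kPa.
σ'_f = 165.3 > σ'_p = 128 kPa, so the stress path crosses the preconsolidation pressure — recompression up to σ'_p, then virgin compression beyond:
S_c = H/(1+e₀)·[C_r·log₁₀(σ'_p/σ'_0) + C_c·log₁₀(σ'_f/σ'_p)]
    = 6.4/2.18 × [0.035×log₁₀(128/66.9) + 0.17×log₁₀(165.3/128)]
    = 2.9358 × [0.0098624 + 0.018881] = 0.08438 m

S_c ≈ 84.4 mm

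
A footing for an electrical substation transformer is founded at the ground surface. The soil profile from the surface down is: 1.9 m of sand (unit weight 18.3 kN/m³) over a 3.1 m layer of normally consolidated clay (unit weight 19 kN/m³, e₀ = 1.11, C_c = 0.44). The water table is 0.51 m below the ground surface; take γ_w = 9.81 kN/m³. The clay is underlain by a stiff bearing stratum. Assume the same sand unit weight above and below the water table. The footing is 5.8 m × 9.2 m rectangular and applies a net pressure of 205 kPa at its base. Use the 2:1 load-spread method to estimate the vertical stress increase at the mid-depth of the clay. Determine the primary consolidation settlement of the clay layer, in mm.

Mid-depth of clay below the ground surface: z = 1.9 + 3.1/2 = 3.45 m.
Total vertical stress at mid-clay: σ_v = 18.3×1.9 + 19×1.55 = 64.22 kPa.
Pore pressure: u = 9.81×(3.45 − 0.51) = 28.841 kPa.
Initial effective stress: σ'_0 = σ_v − u = 64.22 − 28.841 = 35.379 kPa.
Stress increase at mid-clay by the 2:1 spreading method:
Δσ = qBL/((B+z)(L+z)) = 205×5.8×9.2/((5.8+3.45)(9.2+3.45)) = 93.484 kPa
Final effective stress: σ'_f = σ'_0 + Δσ = 35.379 + 93.484 = 128.86 kPa.
Normally consolidated clay, so the full stress increment lies on the virgin compression line:
S_c = C_c·H/(1+e₀)·log₁₀(σ'_f/σ'_0) = 0.44×3.1/(1+1.11)×log₁₀(128.86/35.379)
    = 0.64645 × 0.56137 = 0.3629 m

S_c ≈ 363 mm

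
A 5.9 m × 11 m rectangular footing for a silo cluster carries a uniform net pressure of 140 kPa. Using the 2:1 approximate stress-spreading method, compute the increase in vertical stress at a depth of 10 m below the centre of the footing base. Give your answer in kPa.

By the 2:1 method the load spreads at 1 horizontal : 2 vertical, so at depth z the loaded area has grown by z in each plan dimension:
Δσ = qBL/((B+z)(L+z)) = 140×5.9×11/((5.9+10)(11+10)) = 27.212 kPa

Δσ_z ≈ 27.2 kPa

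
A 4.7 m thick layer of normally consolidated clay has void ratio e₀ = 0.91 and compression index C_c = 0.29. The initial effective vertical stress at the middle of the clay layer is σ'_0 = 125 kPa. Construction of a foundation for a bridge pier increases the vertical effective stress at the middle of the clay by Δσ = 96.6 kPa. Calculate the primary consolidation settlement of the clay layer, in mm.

S_c ≈ 177 mm

Final effective stress: σ'_f = σ'_0 + Δσ = 125 + 96.6 = 221.6 kPa.
Normally consolidated clay, so the full stress increment lies on the virgin compression line:
S_c = C_c·H/(1+e₀)·log₁₀(σ'_f/σ'_0) = 0.29×4.7/(1+0.91)×log₁₀(221.6/125)
    = 0.71361 × 0.24866 = 0.1774 m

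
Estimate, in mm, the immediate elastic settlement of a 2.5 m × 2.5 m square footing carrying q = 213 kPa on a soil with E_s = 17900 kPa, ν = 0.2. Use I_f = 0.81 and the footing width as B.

S_e ≈ 23.1 mm

Immediate (elastic) settlement: S_e = q·B·(1−ν²)/E_s · I_f.
S_e = 213 × 2.5 × (1 − 0.2²) / 17900 × 0.81
    = 213 × 2.5 × 0.96 / 17900 × 0.81
    = 0.02313 m = 23.13 mm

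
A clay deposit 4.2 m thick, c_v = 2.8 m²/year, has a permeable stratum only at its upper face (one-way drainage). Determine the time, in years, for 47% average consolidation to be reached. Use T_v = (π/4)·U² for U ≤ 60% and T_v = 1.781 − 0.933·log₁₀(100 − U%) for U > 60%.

Drainage path length: H_d = H = 4.2 m (single drainage).
U ≤ 60%: T_v = (π/4)·U² = (π/4)×0.47² = 0.17349.
t = T_v·H_d²/c_v = 0.17349×4.2²/2.8 = 1.093 years.

t ≈ 1.09 years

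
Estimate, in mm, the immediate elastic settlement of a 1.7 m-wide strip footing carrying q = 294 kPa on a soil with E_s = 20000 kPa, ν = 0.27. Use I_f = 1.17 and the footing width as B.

S_e ≈ 27.1 mm

Immediate (elastic) settlement: S_e = q·B·(1−ν²)/E_s · I_f.
S_e = 294 × 1.7 × (1 − 0.27²) / 20000 × 1.17
    = 294 × 1.7 × 0.9271 / 20000 × 1.17
    = 0.02711 m = 27.11 mm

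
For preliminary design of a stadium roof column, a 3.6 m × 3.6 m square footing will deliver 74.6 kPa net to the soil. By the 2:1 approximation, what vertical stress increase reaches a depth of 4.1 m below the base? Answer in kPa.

By the 2:1 method the load spreads at 1 horizontal : 2 vertical, so at depth z the loaded area has grown by z in each plan dimension:
Δσ = qBL/((B+z)(L+z)) = 74.6×3.6×3.6/((3.6+4.1)(3.6+4.1)) = 16.307 kPa

Δσ_z ≈ 16.3 kPa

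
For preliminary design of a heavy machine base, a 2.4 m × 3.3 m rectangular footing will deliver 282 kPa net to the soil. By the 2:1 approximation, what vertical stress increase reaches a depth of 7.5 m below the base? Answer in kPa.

By the 2:1 method the load spreads at 1 horizontal : 2 vertical, so at depth z the loaded area has grown by z in each plan dimension:
Δσ = qBL/((B+z)(L+z)) = 282×2.4×3.3/((2.4+7.5)(3.3+7.5)) = 20.889 kPa

Δσ_z ≈ 20.9 kPa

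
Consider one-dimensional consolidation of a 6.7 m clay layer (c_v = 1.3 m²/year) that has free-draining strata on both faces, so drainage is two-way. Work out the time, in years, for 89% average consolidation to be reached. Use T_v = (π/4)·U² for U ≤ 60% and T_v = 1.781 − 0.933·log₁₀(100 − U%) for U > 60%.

t ≈ 6.99 years

Drainage path length: H_d = H/2 = 3.35 m (double drainage).
U > 60%: T_v = 1.781 − 0.933·log₁₀(100 − 89) = 0.80938.
t = T_v·H_d²/c_v = 0.80938×3.35²/1.3 = 6.987 years.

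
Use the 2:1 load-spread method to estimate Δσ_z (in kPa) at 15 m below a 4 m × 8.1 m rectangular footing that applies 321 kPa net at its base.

Δσ_z ≈ 23.7 kPa

By the 2:1 method the load spreads at 1 horizontal : 2 vertical, so at depth z the loaded area has grown by z in each plan dimension:
Δσ = qBL/((B+z)(L+z)) = 321×4×8.1/((4+15)(8.1+15)) = 23.697 kPa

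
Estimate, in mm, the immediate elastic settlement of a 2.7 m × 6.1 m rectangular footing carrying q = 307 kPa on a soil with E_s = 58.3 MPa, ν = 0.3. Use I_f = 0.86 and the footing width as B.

S_e ≈ 11.1 mm

Immediate (elastic) settlement: S_e = q·B·(1−ν²)/E_s · I_f.
E_s = 58.3 MPa = 58300 kPa.
S_e = 307 × 2.7 × (1 − 0.3²) / 58300 × 0.86
    = 307 × 2.7 × 0.91 / 58300 × 0.86
    = 0.01113 m = 11.13 mm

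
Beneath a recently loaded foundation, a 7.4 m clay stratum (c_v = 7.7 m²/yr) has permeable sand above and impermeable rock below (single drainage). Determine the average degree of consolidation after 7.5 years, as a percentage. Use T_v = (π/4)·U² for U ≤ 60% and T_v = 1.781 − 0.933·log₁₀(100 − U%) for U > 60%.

Drainage path length: H_d = H = 7.4 m (single drainage).
T_v = c_v·t/H_d² = 7.7×7.5/7.4² = 1.0546.
T_v = 1.0546 corresponds to the U > 60% branch:
U = 1 − 10^((1.781 − T_v)/0.933)/100 = 0.9399

U ≈ 94 %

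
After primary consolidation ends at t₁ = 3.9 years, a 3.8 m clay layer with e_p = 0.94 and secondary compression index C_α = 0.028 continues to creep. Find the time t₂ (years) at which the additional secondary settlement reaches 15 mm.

S_s = C_α·H/(1+e_p)·log₁₀(t₂/t₁) ⇒ log₁₀(t₂/t₁) = S_s·(1+e_p)/(C_α·H).
log₁₀(t₂/t₁) = 0.015 × (1+0.94) / (0.028×3.8) = 0.2735
t₂ = t₁ × 10^0.2735 = 3.9 × 1.877 = 7.321 years

t₂ ≈ 7.32 years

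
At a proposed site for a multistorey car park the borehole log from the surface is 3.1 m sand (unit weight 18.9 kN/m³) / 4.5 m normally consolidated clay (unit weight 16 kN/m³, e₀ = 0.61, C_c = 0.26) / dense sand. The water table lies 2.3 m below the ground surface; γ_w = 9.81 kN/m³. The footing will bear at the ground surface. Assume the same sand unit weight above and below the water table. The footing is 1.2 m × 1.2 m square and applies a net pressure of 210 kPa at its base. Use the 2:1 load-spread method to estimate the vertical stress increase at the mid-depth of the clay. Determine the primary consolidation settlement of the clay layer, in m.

S_c ≈ 0.0327 m

Mid-depth of clay below the ground surface: z = 3.1 + 4.5/2 = 5.35 m.
Total vertical stress at mid-clay: σ_v = 18.9×3.1 + 16×2.25 = 94.59 kPa.
Pore pressure: u = 9.81×(5.35 − 2.3) = 29.921 kPa.
Initial effective stress: σ'_0 = σ_v − u = 94.59 − 29.921 = 64.669 kPa.
Stress increase at mid-clay by the 2:1 spreading method:
Δσ = qBL/((B+z)(L+z)) = 210×1.2×1.2/((1.2+5.35)(1.2+5.35)) = 7.0485 kPa
Final effective stress: σ'_f = σ'_0 + Δσ = 64.669 + 7.0485 = 71.718 kPa.
Normally consolidated clay, so the full stress increment lies on the virgin compression line:
S_c = C_c·H/(1+e₀)·log₁₀(σ'_f/σ'_0) = 0.26×4.5/(1+0.61)×log₁₀(71.718/64.669)
    = 0.72671 × 0.044932 = 0.03265 m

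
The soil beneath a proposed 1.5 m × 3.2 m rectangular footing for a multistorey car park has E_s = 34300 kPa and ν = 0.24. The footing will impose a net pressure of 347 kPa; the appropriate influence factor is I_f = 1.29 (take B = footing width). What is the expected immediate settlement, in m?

Immediate (elastic) settlement: S_e = q·B·(1−ν²)/E_s · I_f.
S_e = 347 × 1.5 × (1 − 0.24²) / 34300 × 1.29
    = 347 × 1.5 × 0.9424 / 34300 × 1.29
    = 0.01845 m

S_e ≈ 0.0184 m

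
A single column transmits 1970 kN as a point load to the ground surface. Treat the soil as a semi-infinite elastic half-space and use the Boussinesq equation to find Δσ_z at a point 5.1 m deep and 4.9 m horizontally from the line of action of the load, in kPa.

Δσ_z ≈ 7.05 kPa

Boussinesq vertical stress below a point load on an elastic half-space:
Δσ_z = 3P/(2πz²) · [1 + (r/z)²]^(−5/2)
r/z = 4.9/5.1 = 0.96078; [1+(r/z)²]^(−5/2) = 0.19498.
Δσ_z = 3×1970/(2π×5.1²) × 0.19498 = 36.163 × 0.19498 = 7.051 kPa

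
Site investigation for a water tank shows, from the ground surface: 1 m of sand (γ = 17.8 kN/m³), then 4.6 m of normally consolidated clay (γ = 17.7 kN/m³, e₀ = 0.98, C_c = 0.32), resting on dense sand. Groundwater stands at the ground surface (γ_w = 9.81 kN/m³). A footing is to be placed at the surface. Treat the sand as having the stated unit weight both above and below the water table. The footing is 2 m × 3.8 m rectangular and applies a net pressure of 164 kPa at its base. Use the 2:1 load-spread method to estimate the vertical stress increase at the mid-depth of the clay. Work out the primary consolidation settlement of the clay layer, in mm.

Mid-depth of clay below the ground surface: z = 1 + 4.6/2 = 3.3 m.
Total vertical stress at mid-clay: σ_v = 17.8×1 + 17.7×2.3 = 58.51 kPa.
Pore pressure: u = 9.81×(3.3 − 0) = 32.373 kPa.
Initial effective stress: σ'_0 = σ_v − u = 58.51 − 32.373 = 26.137 kPa.
Stress increase at mid-clay by the 2:1 spreading method:
Δσ = qBL/((B+z)(L+z)) = 164×2×3.8/((2+3.3)(3.8+3.3)) = 33.123 kPa
Final effective stress: σ'_f = σ'_0 + Δσ = 26.137 + 33.123 = 59.26 kPa.
Normally consolidated clay, so the full stress increment lies on the virgin compression line:
S_c = C_c·H/(1+e₀)·log₁₀(σ'_f/σ'_0) = 0.32×4.6/(1+0.98)×log₁₀(59.26/26.137)
    = 0.74343 × 0.35551 = 0.2643 m

S_c ≈ 264 mm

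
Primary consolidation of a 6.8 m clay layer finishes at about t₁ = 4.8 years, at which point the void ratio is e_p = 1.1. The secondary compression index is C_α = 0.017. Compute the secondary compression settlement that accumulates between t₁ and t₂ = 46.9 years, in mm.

Secondary compression: S_s = C_α·H/(1+e_p)·log₁₀(t₂/t₁)
S_s = 0.017×6.8/(1+1.1)×log₁₀(46.9/4.8)
    = 0.05505 × 0.9899 = 0.05449 m

S_s ≈ 54.5 mm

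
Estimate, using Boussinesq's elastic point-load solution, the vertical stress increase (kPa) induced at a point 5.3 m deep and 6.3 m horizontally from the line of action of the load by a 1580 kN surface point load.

Boussinesq vertical stress below a point load on an elastic half-space:
Δσ_z = 3P/(2πz²) · [1 + (r/z)²]^(−5/2)
r/z = 6.3/5.3 = 1.1887; [1+(r/z)²]^(−5/2) = 0.11057.
Δσ_z = 3×1580/(2π×5.3²) × 0.11057 = 26.856 × 0.11057 = 2.969 kPa

Δσ_z ≈ 2.97 kPa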